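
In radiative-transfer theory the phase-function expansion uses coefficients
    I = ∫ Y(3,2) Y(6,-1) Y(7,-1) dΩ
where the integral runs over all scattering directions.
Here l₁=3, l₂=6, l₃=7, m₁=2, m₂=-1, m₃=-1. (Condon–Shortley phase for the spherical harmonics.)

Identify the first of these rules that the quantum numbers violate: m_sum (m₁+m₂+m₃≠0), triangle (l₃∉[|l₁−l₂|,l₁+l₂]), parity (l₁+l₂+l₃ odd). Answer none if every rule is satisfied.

azimuthal sum: 2 − 1 − 1 = 0  ✓
3 ≤ 7 ≤ 9 (triangle on l)  ✓
L = 3 + 6 + 7 = 16 (even)  ✓

none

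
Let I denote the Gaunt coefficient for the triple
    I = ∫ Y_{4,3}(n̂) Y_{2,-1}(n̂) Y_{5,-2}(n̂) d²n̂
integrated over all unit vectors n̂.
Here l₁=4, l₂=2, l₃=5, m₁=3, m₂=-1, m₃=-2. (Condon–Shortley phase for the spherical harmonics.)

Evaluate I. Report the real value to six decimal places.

l₁+l₂+l₃=11 is odd: 3j(l;000)=0 ⇒ I=0

0.000000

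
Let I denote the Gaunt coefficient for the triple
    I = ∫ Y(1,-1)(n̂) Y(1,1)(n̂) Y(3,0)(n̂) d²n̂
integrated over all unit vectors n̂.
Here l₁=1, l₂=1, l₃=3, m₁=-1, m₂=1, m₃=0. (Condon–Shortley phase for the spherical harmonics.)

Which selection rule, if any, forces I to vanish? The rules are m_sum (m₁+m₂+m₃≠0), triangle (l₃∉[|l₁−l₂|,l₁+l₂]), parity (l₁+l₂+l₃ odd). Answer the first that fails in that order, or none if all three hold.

triangle

azimuthal sum: -1 + 1 + 0 = 0  ✓
0 ≤ 3 ≤ 2 (triangle on l)  ✗
L = 1 + 1 + 3 = 5 (odd)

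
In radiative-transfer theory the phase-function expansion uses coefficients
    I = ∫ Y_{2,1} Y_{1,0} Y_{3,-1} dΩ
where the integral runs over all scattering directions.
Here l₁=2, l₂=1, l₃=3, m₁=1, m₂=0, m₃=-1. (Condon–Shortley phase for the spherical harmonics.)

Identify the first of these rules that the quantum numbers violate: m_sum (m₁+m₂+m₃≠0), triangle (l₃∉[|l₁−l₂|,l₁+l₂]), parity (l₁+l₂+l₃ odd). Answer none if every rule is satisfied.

none

azimuthal sum: 1 + 0 − 1 = 0  ✓
1 ≤ 3 ≤ 3 (triangle on l)  ✓
L = 2 + 1 + 3 = 6 (even)  ✓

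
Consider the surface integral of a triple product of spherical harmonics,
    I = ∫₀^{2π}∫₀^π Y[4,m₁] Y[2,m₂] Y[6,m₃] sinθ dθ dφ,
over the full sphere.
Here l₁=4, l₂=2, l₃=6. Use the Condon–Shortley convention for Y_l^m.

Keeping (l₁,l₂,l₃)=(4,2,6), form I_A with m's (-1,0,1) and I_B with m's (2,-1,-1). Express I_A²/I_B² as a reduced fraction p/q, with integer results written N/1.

3/1

Same 4,2,6: normalisation and zero-m 3j drop out of the ratio.
A: Δ: 0! 8! 4! / 13! → 1/6435; sum: t=0:+1/2880 = 1/2880; 3j²(4 2 6; -1 0 1) = Δ·Π!·Σ² = 14/429  (sign -1)
B: Δ: 0! 8! 4! / 13! → 1/6435; sum: t=0:+1/8640 = 1/8640; 3j²(4 2 6; 2 -1 -1) = Δ·Π!·Σ² = 14/1287  (sign -1)
I_A²/I_B² = (14/429)/(14/1287) = 3/1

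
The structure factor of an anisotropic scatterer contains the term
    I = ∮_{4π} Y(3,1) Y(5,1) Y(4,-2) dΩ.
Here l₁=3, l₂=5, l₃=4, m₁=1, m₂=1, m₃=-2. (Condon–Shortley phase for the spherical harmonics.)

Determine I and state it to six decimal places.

0.106335

Rules hold: Σm=0, L=12 even, 2≤4≤8.
N = 7·11·9 = 693
Δ = 4!·2!·6!/13! = 1/180180
Racah Σ t=1..3: t=1:−1/576 t=2:+1/144 t=3:−1/576 = 1/288
⇒ 3j(3 5 4; 0 0 0)² = 20/1001, sgn +1
Racah Σ t=0..2: t=0:+1/34560 t=1:−1/720 t=2:+1/384 = 43/34560
⇒ 3j(3 5 4; 1 1 -2)² = 1849/180180, sgn +1
4πI² = N·(3j₀)²·(3jₘ)² = 1849/13013
I = +1·√(0.142089/4π) = 0.10633465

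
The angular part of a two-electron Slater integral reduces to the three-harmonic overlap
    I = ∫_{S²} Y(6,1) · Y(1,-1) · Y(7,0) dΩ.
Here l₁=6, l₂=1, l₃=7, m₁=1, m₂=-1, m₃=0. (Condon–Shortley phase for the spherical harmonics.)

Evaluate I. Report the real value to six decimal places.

m-sum 0 ✓  L=14 even ✓  5≤7≤7 ✓
Π(2lᵢ+1) = 13×3×15 = 585
triangle coeff Δ(6,1,7) = 1/1365
Σ_t [0,0]: t=0:+1/518400 = 1/518400
(3j)²=7/195 [(6 1 7; 0 0 0)], sign=-1
Σ_t [0,0]: t=0:+1/1209600 = 1/1209600
(3j)²=1/65 [(6 1 7; 1 -1 0)], sign=-1
⇒ 4πI² = 21/65
I = (+1)√(21/65/(4π)) = 0.16034227

0.160342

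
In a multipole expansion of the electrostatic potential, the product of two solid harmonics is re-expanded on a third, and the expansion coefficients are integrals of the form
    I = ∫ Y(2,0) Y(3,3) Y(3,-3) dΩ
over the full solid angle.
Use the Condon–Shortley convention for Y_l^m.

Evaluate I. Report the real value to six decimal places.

0.210261

m-sum 0 ✓  L=8 even ✓  1≤3≤5 ✓
Π(2lᵢ+1) = 5×7×7 = 245
triangle coeff Δ(2,3,3) = 1/3780
Σ_t [0,2]: t=0:+1/24 t=1:−1/4 t=2:+1/24 = -1/6
(3j)²=4/105 [(2 3 3; 0 0 0)], sign=+1
Σ_t [2,2]: t=2:+1/96 = 1/96
(3j)²=5/84 [(2 3 3; 0 3 -3)], sign=+1
⇒ 4πI² = 5/9
I = (+1)√(5/9/(4π)) = 0.21026104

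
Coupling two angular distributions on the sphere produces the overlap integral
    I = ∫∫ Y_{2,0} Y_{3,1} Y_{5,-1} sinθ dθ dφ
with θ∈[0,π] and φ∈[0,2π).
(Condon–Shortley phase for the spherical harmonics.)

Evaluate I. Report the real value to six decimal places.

m-sum 0 ✓  L=10 even ✓  1≤5≤5 ✓
Π(2lᵢ+1) = 5×7×11 = 385
triangle coeff Δ(2,3,5) = 1/2310
Σ_t [0,0]: t=0:+1/144 = 1/144
(3j)²=10/231 [(2 3 5; 0 0 0)], sign=-1
Σ_t [0,0]: t=0:+1/192 = 1/192
(3j)²=3/77 [(2 3 5; 0 1 -1)], sign=+1
⇒ 4πI² = 50/77
I = (-1)√(50/77/(4π)) = -0.22731846

-0.227318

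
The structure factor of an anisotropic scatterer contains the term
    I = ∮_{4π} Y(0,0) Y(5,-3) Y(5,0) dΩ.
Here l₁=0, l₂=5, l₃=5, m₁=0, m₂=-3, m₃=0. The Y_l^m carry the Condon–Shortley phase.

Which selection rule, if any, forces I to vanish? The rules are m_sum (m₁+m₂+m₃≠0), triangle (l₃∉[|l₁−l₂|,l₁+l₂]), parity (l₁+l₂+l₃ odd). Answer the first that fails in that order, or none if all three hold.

azimuthal sum: 0 − 3 + 0 = -3  ✗
5 ≤ 5 ≤ 5 (triangle on l)
L = 0 + 5 + 5 = 10 (even)

m_sum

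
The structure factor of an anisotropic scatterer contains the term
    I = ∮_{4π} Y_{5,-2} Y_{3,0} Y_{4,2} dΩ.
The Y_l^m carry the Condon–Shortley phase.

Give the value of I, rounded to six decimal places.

Rules hold: Σm=0, L=12 even, 2≤4≤8.
N = 11·7·9 = 693
Δ = 4!·6!·2!/13! = 1/180180
Racah Σ t=1..3: t=1:−1/576 t=2:+1/144 t=3:−1/576 = 1/288
⇒ 3j(5 3 4; 0 0 0)² = 20/1001, sgn +1
Racah Σ t=1..3: t=1:−1/8640 t=2:+1/480 t=3:−1/576 = 1/4320
⇒ 3j(5 3 4; -2 0 2)² = 1/2145, sgn +1
4πI² = N·(3j₀)²·(3jₘ)² = 12/1859
I = +1·√(0.00645508/4π) = 0.02266449

0.022664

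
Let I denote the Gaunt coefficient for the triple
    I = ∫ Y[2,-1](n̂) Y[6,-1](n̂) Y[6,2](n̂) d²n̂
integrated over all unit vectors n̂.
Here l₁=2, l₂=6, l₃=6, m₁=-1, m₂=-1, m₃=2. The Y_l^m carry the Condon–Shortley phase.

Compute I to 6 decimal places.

0.088837

Rules hold: Σm=0, L=14 even, 4≤6≤8.
N = 5·13·13 = 845
Δ = 2!·2!·10!/15! = 1/90090
Racah Σ t=0..2: t=0:+1/69120 t=1:−1/14400 t=2:+1/69120 = -7/172800
⇒ 3j(2 6 6; 0 0 0)² = 14/715, sgn -1
Racah Σ t=1..2: t=1:−1/34560 t=2:+1/60480 = -1/80640
⇒ 3j(2 6 6; -1 -1 2)² = 6/1001, sgn -1
4πI² = N·(3j₀)²·(3jₘ)² = 12/121
I = +1·√(0.0991736/4π) = 0.08883682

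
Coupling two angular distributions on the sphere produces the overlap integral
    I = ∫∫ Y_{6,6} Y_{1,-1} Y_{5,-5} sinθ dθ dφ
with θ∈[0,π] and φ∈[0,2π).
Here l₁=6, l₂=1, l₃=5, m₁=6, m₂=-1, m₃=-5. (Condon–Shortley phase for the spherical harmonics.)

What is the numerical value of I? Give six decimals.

m-sum 0 ✓  L=12 even ✓  5≤5≤7 ✓
Π(2lᵢ+1) = 13×3×11 = 429
triangle coeff Δ(6,1,5) = 1/858
Σ_t [1,1]: t=1:−1/14400 = -1/14400
(3j)²=6/143 [(6 1 5; 0 0 0)], sign=+1
Σ_t [0,0]: t=0:+1/7257600 = 1/7257600
(3j)²=1/13 [(6 1 5; 6 -1 -5)], sign=+1
⇒ 4πI² = 18/13
I = (+1)√(18/13/(4π)) = 0.33194004

0.331940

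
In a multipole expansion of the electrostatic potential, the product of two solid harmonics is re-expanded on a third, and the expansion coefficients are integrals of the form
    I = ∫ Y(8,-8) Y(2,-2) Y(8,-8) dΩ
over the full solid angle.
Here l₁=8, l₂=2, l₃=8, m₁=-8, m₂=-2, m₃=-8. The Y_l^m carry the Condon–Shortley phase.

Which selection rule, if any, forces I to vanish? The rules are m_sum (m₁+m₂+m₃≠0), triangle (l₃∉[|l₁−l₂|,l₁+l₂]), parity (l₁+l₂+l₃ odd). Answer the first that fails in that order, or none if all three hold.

m_sum

azimuthal sum: -8 − 2 − 8 = -18  ✗
6 ≤ 8 ≤ 10 (triangle on l)
L = 8 + 2 + 8 = 18 (even)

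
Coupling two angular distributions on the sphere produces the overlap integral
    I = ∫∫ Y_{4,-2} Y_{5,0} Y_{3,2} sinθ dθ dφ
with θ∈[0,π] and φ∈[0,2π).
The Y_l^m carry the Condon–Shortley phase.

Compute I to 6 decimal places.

Checks pass: Σm=0; 12 even; l₃=3∈[1,9].
(2·4+1)(2·5+1)(2·3+1) = 693
Δ: 6! 2! 4! / 13! → 1/180180
sum: t=2:+1/576 t=3:−1/144 t=4:+1/576 = -1/288
3j²(4 5 3; 0 0 0) = Δ·Π!·Σ² = 20/1001  (sign +1)
sum: t=4:+1/576 t=5:−1/2880 = 1/720
3j²(4 5 3; -2 0 2) = Δ·Π!·Σ² = 80/3003  (sign -1)
combine: 4πI² = 693·20/1001·80/3003 = 4800/13013
take √, sign -1: I = -0.17132746

-0.171327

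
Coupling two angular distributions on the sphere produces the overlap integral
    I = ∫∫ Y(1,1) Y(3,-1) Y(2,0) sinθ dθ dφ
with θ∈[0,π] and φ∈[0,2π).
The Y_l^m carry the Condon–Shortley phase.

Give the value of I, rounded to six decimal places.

-0.202301

Checks pass: Σm=0; 6 even; l₃=2∈[2,4].
(2·1+1)(2·3+1)(2·2+1) = 105
Δ: 2! 0! 4! / 7! → 1/105
sum: t=1:−1/4 = -1/4
3j²(1 3 2; 0 0 0) = Δ·Π!·Σ² = 3/35  (sign -1)
sum: t=0:+1/8 = 1/8
3j²(1 3 2; 1 -1 0) = Δ·Π!·Σ² = 2/35  (sign +1)
combine: 4πI² = 105·3/35·2/35 = 18/35
take √, sign -1: I = -0.20230066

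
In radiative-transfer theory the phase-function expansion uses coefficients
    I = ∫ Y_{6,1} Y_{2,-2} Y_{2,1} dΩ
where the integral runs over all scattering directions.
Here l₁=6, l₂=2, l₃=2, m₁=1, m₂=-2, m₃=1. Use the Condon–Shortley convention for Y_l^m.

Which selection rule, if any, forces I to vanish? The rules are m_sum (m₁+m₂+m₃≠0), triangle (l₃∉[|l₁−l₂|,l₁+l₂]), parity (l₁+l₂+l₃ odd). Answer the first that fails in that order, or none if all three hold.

m₁+m₂+m₃ = 1 − 2 + 1 = 0  ✓
triangle: |6−2|=4 ≤ l₃=2 ≤ 6+2=8  ✗
parity: l₁+l₂+l₃ = 10 is even

triangle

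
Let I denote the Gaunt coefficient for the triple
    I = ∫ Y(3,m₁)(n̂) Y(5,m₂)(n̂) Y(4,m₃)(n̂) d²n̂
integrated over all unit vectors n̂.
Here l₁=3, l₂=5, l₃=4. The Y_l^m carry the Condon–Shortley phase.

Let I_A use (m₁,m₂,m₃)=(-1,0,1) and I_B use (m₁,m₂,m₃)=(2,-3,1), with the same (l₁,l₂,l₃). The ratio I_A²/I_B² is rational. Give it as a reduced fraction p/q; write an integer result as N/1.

Shared (l₁,l₂,l₃)=(3,5,4): N and (l;000)² cancel in I_A²/I_B².
A: Δ = 4!·2!·6!/13! = 1/180180; Racah Σ t=2..4: t=2:+1/288 t=3:−1/288 t=4:+1/5760 = 1/5760; ⇒ 3j(3 5 4; -1 0 1)² = 1/12012, sgn -1
B: Δ = 4!·2!·6!/13! = 1/180180; Racah Σ t=0..1: t=0:+1/1152 t=1:−1/1440 = 1/5760; ⇒ 3j(3 5 4; 2 -3 1)² = 1/858, sgn -1
I_A²/I_B² = (1/12012)/(1/858) = 1/14

1/14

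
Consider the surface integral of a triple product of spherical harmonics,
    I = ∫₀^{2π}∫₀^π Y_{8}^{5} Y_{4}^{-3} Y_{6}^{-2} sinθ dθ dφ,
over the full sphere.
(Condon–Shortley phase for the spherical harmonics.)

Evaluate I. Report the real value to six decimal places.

m-sum 0 ✓  L=18 even ✓  4≤6≤12 ✓
Π(2lᵢ+1) = 17×9×13 = 1989
triangle coeff Δ(8,4,6) = 1/23279256
Σ_t [2,4]: t=2:+1/1658880 t=3:−1/518400 t=4:+1/1658880 = -1/1382400
(3j)²=504/46189 [(8 4 6; 0 0 0)], sign=-1
Σ_t [0,1]: t=0:+1/21772800 t=1:−1/19353600 = -1/174182400
(3j)²=1/3876 [(8 4 6; 5 -3 -2)], sign=-1
⇒ 4πI² = 378/67507
I = (+1)√(378/67507/(4π)) = 0.02110895

0.021109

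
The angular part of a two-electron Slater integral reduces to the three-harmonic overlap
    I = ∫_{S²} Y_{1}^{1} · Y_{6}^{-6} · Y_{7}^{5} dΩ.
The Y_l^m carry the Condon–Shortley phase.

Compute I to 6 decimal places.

-0.034990

Rules hold: Σm=0, L=14 even, 5≤7≤7.
N = 3·13·15 = 585
Δ = 0!·2!·12!/15! = 1/1365
Racah Σ t=0..0: t=0:+1/518400 = 1/518400
⇒ 3j(1 6 7; 0 0 0)² = 7/195, sgn -1
Racah Σ t=0..0: t=0:+1/958003200 = 1/958003200
⇒ 3j(1 6 7; 1 -6 5)² = 1/1365, sgn +1
4πI² = N·(3j₀)²·(3jₘ)² = 1/65
I = -1·√(0.0153846/4π) = -0.03498955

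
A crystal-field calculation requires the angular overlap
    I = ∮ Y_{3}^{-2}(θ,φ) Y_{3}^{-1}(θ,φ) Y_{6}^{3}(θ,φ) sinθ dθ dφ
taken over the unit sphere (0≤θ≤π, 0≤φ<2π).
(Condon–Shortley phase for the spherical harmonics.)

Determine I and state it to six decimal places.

Checks pass: Σm=0; 12 even; l₃=6∈[0,6].
(2·3+1)(2·3+1)(2·6+1) = 637
Δ: 0! 6! 6! / 13! → 1/12012
sum: t=0:+1/1296 = 1/1296
3j²(3 3 6; 0 0 0) = Δ·Π!·Σ² = 100/3003  (sign +1)
sum: t=0:+1/5760 = 1/5760
3j²(3 3 6; -2 -1 3) = Δ·Π!·Σ² = 9/286  (sign -1)
combine: 4πI² = 637·100/3003·9/286 = 1050/1573
take √, sign -1: I = -0.23047581

-0.230476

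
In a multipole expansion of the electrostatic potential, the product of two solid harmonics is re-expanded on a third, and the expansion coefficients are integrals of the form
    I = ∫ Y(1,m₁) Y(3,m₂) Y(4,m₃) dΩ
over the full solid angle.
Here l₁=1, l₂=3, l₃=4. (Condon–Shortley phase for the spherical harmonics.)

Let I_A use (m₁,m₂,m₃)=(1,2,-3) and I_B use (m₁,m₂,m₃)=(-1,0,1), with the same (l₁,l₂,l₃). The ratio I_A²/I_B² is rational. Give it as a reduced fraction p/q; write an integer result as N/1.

21/10

Same 1,3,4: normalisation and zero-m 3j drop out of the ratio.
A: Δ: 0! 2! 6! / 9! → 1/252; sum: t=0:+1/240 = 1/240; 3j²(1 3 4; 1 2 -3) = Δ·Π!·Σ² = 1/12  (sign -1)
B: Δ: 0! 2! 6! / 9! → 1/252; sum: t=0:+1/72 = 1/72; 3j²(1 3 4; -1 0 1) = Δ·Π!·Σ² = 5/126  (sign -1)
I_A²/I_B² = (1/12)/(5/126) = 21/10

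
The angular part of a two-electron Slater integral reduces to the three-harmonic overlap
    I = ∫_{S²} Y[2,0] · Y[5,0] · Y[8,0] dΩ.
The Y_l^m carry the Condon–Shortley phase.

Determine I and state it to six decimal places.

triangle: need 3≤l₃≤7, have 8; I=0

0.000000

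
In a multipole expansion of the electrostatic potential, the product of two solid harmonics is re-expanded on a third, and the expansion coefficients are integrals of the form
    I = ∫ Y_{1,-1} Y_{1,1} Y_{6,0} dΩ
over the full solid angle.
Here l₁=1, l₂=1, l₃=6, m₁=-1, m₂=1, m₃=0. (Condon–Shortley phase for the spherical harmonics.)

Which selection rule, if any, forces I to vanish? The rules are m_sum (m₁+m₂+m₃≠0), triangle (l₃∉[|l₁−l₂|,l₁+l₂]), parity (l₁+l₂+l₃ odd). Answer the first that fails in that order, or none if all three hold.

Σmᵢ = 0  ✓
l₃∈[|l₁−l₂|,l₁+l₂]=[0,2], have l₃=6  ✗
Σlᵢ = 8 ⇒ even

triangle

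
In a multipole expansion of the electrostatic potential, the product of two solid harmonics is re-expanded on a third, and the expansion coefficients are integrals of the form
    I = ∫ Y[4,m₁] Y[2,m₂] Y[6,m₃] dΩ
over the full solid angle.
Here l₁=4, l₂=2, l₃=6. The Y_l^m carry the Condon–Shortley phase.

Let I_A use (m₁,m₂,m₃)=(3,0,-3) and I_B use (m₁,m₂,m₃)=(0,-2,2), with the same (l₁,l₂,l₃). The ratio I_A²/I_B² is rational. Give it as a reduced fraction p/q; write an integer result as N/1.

l's match ⇒ only the (l;m) 3-j factors differ between A and B.
A: triangle coeff Δ(4,2,6) = 1/6435; Σ_t [0,0]: t=0:+1/20160 = 1/20160; (3j)²=12/715 [(4 2 6; 3 0 -3)], sign=-1
B: triangle coeff Δ(4,2,6) = 1/6435; Σ_t [0,0]: t=0:+1/13824 = 1/13824; (3j)²=14/1287 [(4 2 6; 0 -2 2)], sign=+1
I_A²/I_B² = (12/715)/(14/1287) = 54/35

54/35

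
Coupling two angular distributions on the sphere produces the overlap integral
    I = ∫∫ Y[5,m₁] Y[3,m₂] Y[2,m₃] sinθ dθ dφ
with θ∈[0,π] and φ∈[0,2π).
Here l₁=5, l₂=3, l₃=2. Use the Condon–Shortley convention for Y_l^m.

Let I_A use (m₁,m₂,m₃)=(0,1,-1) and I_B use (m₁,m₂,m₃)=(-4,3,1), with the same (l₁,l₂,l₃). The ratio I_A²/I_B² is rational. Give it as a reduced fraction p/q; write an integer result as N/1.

Shared (l₁,l₂,l₃)=(5,3,2): N and (l;000)² cancel in I_A²/I_B².
A: Δ = 6!·4!·0!/11! = 1/2310; Racah Σ t=4..4: t=4:+1/288 = 1/288; ⇒ 3j(5 3 2; 0 1 -1)² = 5/231, sgn -1
B: Δ = 6!·4!·0!/11! = 1/2310; Racah Σ t=6..6: t=6:+1/4320 = 1/4320; ⇒ 3j(5 3 2; -4 3 1)² = 2/55, sgn -1
I_A²/I_B² = (5/231)/(2/55) = 25/42

25/42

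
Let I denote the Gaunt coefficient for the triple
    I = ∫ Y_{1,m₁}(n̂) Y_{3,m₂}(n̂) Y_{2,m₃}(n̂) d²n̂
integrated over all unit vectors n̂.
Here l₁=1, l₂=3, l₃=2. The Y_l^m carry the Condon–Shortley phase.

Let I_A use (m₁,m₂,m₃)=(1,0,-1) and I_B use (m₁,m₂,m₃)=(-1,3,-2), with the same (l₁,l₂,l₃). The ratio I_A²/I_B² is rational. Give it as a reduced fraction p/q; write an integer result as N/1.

l's match ⇒ only the (l;m) 3-j factors differ between A and B.
A: triangle coeff Δ(1,3,2) = 1/105; Σ_t [0,0]: t=0:+1/12 = 1/12; (3j)²=1/35 [(1 3 2; 1 0 -1)], sign=-1
B: triangle coeff Δ(1,3,2) = 1/105; Σ_t [2,2]: t=2:+1/48 = 1/48; (3j)²=1/7 [(1 3 2; -1 3 -2)], sign=+1
I_A²/I_B² = (1/35)/(1/7) = 1/5

1/5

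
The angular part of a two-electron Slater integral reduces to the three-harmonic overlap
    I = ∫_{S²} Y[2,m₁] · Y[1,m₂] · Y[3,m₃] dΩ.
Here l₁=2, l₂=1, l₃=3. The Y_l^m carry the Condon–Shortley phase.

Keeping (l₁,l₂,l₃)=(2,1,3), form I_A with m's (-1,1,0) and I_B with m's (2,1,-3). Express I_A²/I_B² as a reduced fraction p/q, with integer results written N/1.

1/5

l's match ⇒ only the (l;m) 3-j factors differ between A and B.
A: triangle coeff Δ(2,1,3) = 1/105; Σ_t [0,0]: t=0:+1/12 = 1/12; (3j)²=1/35 [(2 1 3; -1 1 0)], sign=-1
B: triangle coeff Δ(2,1,3) = 1/105; Σ_t [0,0]: t=0:+1/48 = 1/48; (3j)²=1/7 [(2 1 3; 2 1 -3)], sign=+1
I_A²/I_B² = (1/35)/(1/7) = 1/5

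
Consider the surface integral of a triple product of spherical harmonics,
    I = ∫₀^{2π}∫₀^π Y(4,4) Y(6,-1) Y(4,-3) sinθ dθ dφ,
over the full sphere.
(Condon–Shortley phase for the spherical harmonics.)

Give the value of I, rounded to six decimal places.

0.065188

Rules hold: Σm=0, L=14 even, 2≤4≤10.
N = 9·13·9 = 1053
Δ = 6!·2!·6!/15! = 1/1261260
Racah Σ t=2..4: t=2:+1/4608 t=3:−1/1296 t=4:+1/4608 = -7/20736
⇒ 3j(4 6 4; 0 0 0)² = 20/1287, sgn -1
Racah Σ t=0..0: t=0:+1/172800 = 1/172800
⇒ 3j(4 6 4; 4 -1 -3)² = 7/2145, sgn -1
4πI² = N·(3j₀)²·(3jₘ)² = 84/1573
I = +1·√(0.0534011/4π) = 0.06518840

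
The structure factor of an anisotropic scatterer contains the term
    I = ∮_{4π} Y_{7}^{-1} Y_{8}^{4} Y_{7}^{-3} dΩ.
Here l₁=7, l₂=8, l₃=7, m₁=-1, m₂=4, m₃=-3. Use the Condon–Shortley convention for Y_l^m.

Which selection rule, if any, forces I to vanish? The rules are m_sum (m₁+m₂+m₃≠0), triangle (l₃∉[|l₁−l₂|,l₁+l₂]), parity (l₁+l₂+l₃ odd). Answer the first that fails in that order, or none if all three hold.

Σmᵢ = 0  ✓
l₃∈[|l₁−l₂|,l₁+l₂]=[1,15], have l₃=7  ✓
Σlᵢ = 22 ⇒ even  ✓

none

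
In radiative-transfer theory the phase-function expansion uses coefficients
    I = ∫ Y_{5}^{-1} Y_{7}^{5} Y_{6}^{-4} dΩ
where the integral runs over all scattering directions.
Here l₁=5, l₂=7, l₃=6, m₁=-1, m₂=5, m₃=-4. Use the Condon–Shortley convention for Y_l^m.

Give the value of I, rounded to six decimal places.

m-sum 0 ✓  L=18 even ✓  2≤6≤12 ✓
Π(2lᵢ+1) = 11×15×13 = 2145
triangle coeff Δ(5,7,6) = 1/174594420
Σ_t [1,5]: t=1:−1/4147200 t=2:+1/207360 t=3:−1/82944 t=4:+1/207360 t=5:−1/4147200 = -1/345600
(3j)²=420/46189 [(5 7 6; 0 0 0)], sign=-1
Σ_t [4,6]: t=4:+1/7741440 t=5:−1/3628800 t=6:+1/24883200 = -37/348364800
(3j)²=1369/176358 [(5 7 6; -1 5 -4)], sign=-1
⇒ 4πI² = 205350/1356277
I = (+1)√(205350/1356277/(4π)) = 0.10976610

0.109766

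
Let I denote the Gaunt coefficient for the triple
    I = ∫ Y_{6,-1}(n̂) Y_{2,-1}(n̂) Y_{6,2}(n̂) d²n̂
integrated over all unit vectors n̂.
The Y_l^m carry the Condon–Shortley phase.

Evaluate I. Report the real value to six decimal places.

m-sum 0 ✓  L=14 even ✓  4≤6≤8 ✓
Π(2lᵢ+1) = 13×5×13 = 845
triangle coeff Δ(6,2,6) = 1/90090
Σ_t [0,2]: t=0:+1/69120 t=1:−1/14400 t=2:+1/69120 = -7/172800
(3j)²=14/715 [(6 2 6; 0 0 0)], sign=-1
Σ_t [0,1]: t=0:+1/60480 t=1:−1/34560 = -1/80640
(3j)²=6/1001 [(6 2 6; -1 -1 2)], sign=-1
⇒ 4πI² = 12/121
I = (+1)√(12/121/(4π)) = 0.08883682

0.088837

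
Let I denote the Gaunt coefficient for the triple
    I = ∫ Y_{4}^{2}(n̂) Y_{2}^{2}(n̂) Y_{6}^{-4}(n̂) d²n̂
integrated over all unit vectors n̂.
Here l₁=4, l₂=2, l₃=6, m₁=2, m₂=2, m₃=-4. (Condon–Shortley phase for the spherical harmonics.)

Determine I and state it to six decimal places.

0.230476

Rules hold: Σm=0, L=12 even, 2≤6≤6.
N = 9·5·13 = 585
Δ = 0!·8!·4!/13! = 1/6435
Racah Σ t=0..0: t=0:+1/2304 = 1/2304
⇒ 3j(4 2 6; 0 0 0)² = 5/143, sgn +1
Racah Σ t=0..0: t=0:+1/34560 = 1/34560
⇒ 3j(4 2 6; 2 2 -4)² = 14/429, sgn +1
4πI² = N·(3j₀)²·(3jₘ)² = 1050/1573
I = +1·√(0.667514/4π) = 0.23047581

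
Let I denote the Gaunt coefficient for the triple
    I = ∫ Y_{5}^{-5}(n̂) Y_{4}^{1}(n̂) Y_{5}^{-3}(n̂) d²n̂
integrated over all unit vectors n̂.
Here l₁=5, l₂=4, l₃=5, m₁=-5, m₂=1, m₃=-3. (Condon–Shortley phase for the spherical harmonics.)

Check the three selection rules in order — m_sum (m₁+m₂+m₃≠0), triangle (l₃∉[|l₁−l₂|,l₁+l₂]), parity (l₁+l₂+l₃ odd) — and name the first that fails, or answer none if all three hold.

m₁+m₂+m₃ = -5 + 1 − 3 = -7  ✗
triangle: |5−4|=1 ≤ l₃=5 ≤ 5+4=9
parity: l₁+l₂+l₃ = 14 is even

m_sum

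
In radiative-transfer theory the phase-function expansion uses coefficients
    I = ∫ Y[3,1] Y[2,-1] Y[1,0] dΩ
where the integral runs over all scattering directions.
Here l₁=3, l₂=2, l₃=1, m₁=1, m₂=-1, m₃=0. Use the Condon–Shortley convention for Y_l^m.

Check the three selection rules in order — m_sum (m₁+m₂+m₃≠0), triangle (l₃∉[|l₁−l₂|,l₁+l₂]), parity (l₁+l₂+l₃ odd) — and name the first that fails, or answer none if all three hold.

azimuthal sum: 1 − 1 + 0 = 0  ✓
1 ≤ 1 ≤ 5 (triangle on l)  ✓
L = 3 + 2 + 1 = 6 (even)  ✓

none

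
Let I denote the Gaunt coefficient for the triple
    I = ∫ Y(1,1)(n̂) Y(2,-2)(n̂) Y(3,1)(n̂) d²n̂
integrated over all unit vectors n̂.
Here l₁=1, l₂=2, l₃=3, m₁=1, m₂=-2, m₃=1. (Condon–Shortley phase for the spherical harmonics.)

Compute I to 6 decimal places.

Rules hold: Σm=0, L=6 even, 1≤3≤3.
N = 3·5·7 = 105
Δ = 0!·2!·4!/7! = 1/105
Racah Σ t=0..0: t=0:+1/4 = 1/4
⇒ 3j(1 2 3; 0 0 0)² = 3/35, sgn -1
Racah Σ t=0..0: t=0:+1/48 = 1/48
⇒ 3j(1 2 3; 1 -2 1)² = 1/105, sgn +1
4πI² = N·(3j₀)²·(3jₘ)² = 3/35
I = -1·√(0.0857143/4π) = -0.08258890

-0.082589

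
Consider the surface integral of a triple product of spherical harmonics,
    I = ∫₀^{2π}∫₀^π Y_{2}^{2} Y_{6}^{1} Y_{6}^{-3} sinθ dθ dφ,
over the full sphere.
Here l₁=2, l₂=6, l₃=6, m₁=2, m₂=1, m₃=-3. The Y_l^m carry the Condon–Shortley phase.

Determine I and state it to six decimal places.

Rules hold: Σm=0, L=14 even, 4≤6≤8.
N = 5·13·13 = 845
Δ = 2!·2!·10!/15! = 1/90090
Racah Σ t=0..2: t=0:+1/69120 t=1:−1/14400 t=2:+1/69120 = -7/172800
⇒ 3j(2 6 6; 0 0 0)² = 14/715, sgn -1
Racah Σ t=0..0: t=0:+1/120960 = 1/120960
⇒ 3j(2 6 6; 2 1 -3)² = 24/1001, sgn -1
4πI² = N·(3j₀)²·(3jₘ)² = 48/121
I = +1·√(0.396694/4π) = 0.17767364

0.177674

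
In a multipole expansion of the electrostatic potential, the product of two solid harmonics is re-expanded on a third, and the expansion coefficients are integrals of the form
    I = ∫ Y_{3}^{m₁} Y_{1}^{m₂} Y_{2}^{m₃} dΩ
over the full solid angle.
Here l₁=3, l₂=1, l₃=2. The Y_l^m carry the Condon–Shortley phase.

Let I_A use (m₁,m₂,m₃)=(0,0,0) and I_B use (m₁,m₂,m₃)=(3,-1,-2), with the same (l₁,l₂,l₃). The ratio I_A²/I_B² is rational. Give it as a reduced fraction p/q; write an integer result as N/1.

Shared (l₁,l₂,l₃)=(3,1,2): N and (l;000)² cancel in I_A²/I_B².
A: Δ = 2!·4!·0!/7! = 1/105; Racah Σ t=1..1: t=1:−1/4 = -1/4; ⇒ 3j(3 1 2; 0 0 0)² = 3/35, sgn -1
B: Δ = 2!·4!·0!/7! = 1/105; Racah Σ t=0..0: t=0:+1/48 = 1/48; ⇒ 3j(3 1 2; 3 -1 -2)² = 1/7, sgn +1
I_A²/I_B² = (3/35)/(1/7) = 3/5

3/5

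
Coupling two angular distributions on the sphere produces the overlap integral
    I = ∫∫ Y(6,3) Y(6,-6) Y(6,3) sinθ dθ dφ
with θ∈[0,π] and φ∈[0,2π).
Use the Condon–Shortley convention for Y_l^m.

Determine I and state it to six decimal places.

0.174035

m-sum 0 ✓  L=18 even ✓  0≤6≤12 ✓
Π(2lᵢ+1) = 13×13×13 = 2197
triangle coeff Δ(6,6,6) = 1/325909584
Σ_t [0,6]: t=0:+1/373248000 t=1:−1/1728000 t=2:+1/110592 t=3:−1/46656 t=4:+1/110592 t=5:−1/1728000 t=6:+1/373248000 = -7/1555200
(3j)²=400/46189 [(6 6 6; 0 0 0)], sign=-1
Σ_t [0,0]: t=0:+1/18662400 = 1/18662400
(3j)²=84/4199 [(6 6 6; 3 -6 3)], sign=-1
⇒ 4πI² = 436800/1147619
I = (+1)√(436800/1147619/(4π)) = 0.17403537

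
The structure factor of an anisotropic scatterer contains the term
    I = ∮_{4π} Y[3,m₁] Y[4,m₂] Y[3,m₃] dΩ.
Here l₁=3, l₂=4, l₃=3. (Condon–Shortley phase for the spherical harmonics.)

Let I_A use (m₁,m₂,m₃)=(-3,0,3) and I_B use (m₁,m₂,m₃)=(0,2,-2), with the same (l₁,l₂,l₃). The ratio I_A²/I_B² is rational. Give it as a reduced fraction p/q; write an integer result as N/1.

l's match ⇒ only the (l;m) 3-j factors differ between A and B.
A: triangle coeff Δ(3,4,3) = 1/34650; Σ_t [4,4]: t=4:+1/1152 = 1/1152; (3j)²=1/154 [(3 4 3; -3 0 3)], sign=+1
B: triangle coeff Δ(3,4,3) = 1/34650; Σ_t [2,3]: t=2:+1/96 t=3:−1/72 = -1/288; (3j)²=1/462 [(3 4 3; 0 2 -2)], sign=+1
I_A²/I_B² = (1/154)/(1/462) = 3/1

3/1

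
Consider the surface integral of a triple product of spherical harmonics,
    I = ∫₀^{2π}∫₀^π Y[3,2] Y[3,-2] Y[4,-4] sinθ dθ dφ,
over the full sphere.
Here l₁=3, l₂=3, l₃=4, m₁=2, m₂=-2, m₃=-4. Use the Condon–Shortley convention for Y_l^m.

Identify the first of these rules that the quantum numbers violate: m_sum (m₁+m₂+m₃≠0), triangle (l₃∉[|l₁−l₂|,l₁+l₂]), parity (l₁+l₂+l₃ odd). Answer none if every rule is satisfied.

m₁+m₂+m₃ = 2 − 2 − 4 = -4  ✗
triangle: |3−3|=0 ≤ l₃=4 ≤ 3+3=6
parity: l₁+l₂+l₃ = 10 is even

m_sum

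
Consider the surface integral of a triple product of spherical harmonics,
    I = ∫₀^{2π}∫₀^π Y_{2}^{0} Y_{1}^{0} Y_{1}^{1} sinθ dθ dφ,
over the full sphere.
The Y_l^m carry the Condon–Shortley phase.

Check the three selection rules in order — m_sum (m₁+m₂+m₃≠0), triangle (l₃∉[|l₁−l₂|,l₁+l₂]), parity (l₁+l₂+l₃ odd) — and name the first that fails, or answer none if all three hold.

m_sum

azimuthal sum: 0 + 0 + 1 = 1  ✗
1 ≤ 1 ≤ 3 (triangle on l)
L = 2 + 1 + 1 = 4 (even)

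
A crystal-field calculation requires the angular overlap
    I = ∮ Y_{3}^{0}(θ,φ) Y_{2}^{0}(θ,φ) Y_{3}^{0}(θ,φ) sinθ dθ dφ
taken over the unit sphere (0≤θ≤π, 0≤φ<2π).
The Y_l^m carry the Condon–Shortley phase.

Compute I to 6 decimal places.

Rules hold: Σm=0, L=8 even, 1≤3≤5.
N = 7·5·7 = 245
Δ = 2!·4!·2!/9! = 1/3780
Racah Σ t=0..2: t=0:+1/24 t=1:−1/4 t=2:+1/24 = -1/6
⇒ 3j(3 2 3; 0 0 0)² = 4/105, sgn +1
(m-triple is (0,0,0) — same symbol as above.)
4πI² = N·(3j₀)²·(3jₘ)² = 16/45
I = +1·√(0.355556/4π) = 0.16820883

0.168209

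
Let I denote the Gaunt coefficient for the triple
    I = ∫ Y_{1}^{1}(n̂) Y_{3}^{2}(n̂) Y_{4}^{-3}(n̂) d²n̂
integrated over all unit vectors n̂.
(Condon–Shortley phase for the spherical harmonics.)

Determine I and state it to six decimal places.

-0.282095

Checks pass: Σm=0; 8 even; l₃=4∈[2,4].
(2·1+1)(2·3+1)(2·4+1) = 189
Δ: 0! 2! 6! / 9! → 1/252
sum: t=0:+1/36 = 1/36
3j²(1 3 4; 0 0 0) = Δ·Π!·Σ² = 4/63  (sign +1)
sum: t=0:+1/240 = 1/240
3j²(1 3 4; 1 2 -3) = Δ·Π!·Σ² = 1/12  (sign -1)
combine: 4πI² = 189·4/63·1/12 = 1/1
take √, sign -1: I = -0.28209479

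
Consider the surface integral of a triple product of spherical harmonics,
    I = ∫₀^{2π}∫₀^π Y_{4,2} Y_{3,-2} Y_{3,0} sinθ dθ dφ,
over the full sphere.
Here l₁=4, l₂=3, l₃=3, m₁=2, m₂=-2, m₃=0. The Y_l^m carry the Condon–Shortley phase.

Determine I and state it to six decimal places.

-0.044418

Checks pass: Σm=0; 10 even; l₃=3∈[1,7].
(2·4+1)(2·3+1)(2·3+1) = 441
Δ: 4! 4! 2! / 11! → 1/34650
sum: t=1:−1/72 t=2:+1/16 t=3:−1/72 = 5/144
3j²(4 3 3; 0 0 0) = Δ·Π!·Σ² = 2/77  (sign -1)
sum: t=0:+1/96 t=1:−1/72 = -1/288
3j²(4 3 3; 2 -2 0) = Δ·Π!·Σ² = 1/462  (sign +1)
combine: 4πI² = 441·2/77·1/462 = 3/121
take √, sign -1: I = -0.04441841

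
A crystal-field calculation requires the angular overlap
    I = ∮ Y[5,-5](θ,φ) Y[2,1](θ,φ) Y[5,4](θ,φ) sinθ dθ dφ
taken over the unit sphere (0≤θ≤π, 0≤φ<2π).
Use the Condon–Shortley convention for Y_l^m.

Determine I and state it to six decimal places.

-0.187924

Checks pass: Σm=0; 12 even; l₃=5∈[3,7].
(2·5+1)(2·2+1)(2·5+1) = 605
Δ: 2! 8! 2! / 13! → 1/38610
sum: t=0:+1/2880 t=1:−1/576 t=2:+1/2880 = -1/960
3j²(5 2 5; 0 0 0) = Δ·Π!·Σ² = 10/429  (sign +1)
sum: t=2:+1/80640 = 1/80640
3j²(5 2 5; -5 1 4) = Δ·Π!·Σ² = 9/286  (sign -1)
combine: 4πI² = 605·10/429·9/286 = 75/169
take √, sign -1: I = -0.18792404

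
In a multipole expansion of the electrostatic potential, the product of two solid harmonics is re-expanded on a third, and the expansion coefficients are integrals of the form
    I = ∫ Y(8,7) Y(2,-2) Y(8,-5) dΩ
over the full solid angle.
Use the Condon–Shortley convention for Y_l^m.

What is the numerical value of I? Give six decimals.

0.096220

Rules hold: Σm=0, L=18 even, 6≤8≤10.
N = 17·5·17 = 1445
Δ = 2!·14!·2!/19! = 1/348840
Racah Σ t=0..2: t=0:+1/116121600 t=1:−1/25401600 t=2:+1/116121600 = -1/45158400
⇒ 3j(8 2 8; 0 0 0)² = 24/1615, sgn -1
Racah Σ t=0..0: t=0:+1/24908083200 = 1/24908083200
⇒ 3j(8 2 8; 7 -2 -5)² = 7/1292, sgn -1
4πI² = N·(3j₀)²·(3jₘ)² = 42/361
I = +1·√(0.116343/4π) = 0.09622017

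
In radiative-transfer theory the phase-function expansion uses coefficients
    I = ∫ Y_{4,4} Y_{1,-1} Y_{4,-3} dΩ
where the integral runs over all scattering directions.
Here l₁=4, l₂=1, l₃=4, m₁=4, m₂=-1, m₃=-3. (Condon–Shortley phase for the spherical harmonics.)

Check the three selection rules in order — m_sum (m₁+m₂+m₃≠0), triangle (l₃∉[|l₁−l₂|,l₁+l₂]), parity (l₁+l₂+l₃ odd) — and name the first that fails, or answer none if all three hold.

parity

m₁+m₂+m₃ = 4 − 1 − 3 = 0  ✓
triangle: |4−1|=3 ≤ l₃=4 ≤ 4+1=5  ✓
parity: l₁+l₂+l₃ = 9 is odd  ✗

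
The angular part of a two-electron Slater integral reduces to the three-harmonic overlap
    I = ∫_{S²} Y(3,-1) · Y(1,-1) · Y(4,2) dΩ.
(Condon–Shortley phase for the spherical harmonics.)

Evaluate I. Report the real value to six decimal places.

0.238414

m-sum 0 ✓  L=8 even ✓  2≤4≤4 ✓
Π(2lᵢ+1) = 7×3×9 = 189
triangle coeff Δ(3,1,4) = 1/252
Σ_t [0,0]: t=0:+1/36 = 1/36
(3j)²=4/63 [(3 1 4; 0 0 0)], sign=+1
Σ_t [0,0]: t=0:+1/96 = 1/96
(3j)²=5/84 [(3 1 4; -1 -1 2)], sign=+1
⇒ 4πI² = 5/7
I = (+1)√(5/7/(4π)) = 0.23841361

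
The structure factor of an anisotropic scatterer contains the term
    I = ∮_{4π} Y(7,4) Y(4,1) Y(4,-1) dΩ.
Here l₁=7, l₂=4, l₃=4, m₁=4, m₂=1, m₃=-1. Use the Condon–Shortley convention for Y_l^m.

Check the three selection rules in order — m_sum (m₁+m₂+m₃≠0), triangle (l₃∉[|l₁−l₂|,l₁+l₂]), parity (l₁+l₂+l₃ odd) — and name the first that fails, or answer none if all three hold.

m_sum

Σmᵢ = 4  ✗
l₃∈[|l₁−l₂|,l₁+l₂]=[3,11], have l₃=4
Σlᵢ = 15 ⇒ odd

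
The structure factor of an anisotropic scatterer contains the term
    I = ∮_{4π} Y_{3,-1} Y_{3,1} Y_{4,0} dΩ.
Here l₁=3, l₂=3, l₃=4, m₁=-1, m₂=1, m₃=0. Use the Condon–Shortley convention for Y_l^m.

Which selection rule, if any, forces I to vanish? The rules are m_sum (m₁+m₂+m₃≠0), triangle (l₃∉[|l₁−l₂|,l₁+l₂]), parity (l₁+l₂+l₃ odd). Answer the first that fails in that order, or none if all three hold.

Σmᵢ = 0  ✓
l₃∈[|l₁−l₂|,l₁+l₂]=[0,6], have l₃=4  ✓
Σlᵢ = 10 ⇒ even  ✓

none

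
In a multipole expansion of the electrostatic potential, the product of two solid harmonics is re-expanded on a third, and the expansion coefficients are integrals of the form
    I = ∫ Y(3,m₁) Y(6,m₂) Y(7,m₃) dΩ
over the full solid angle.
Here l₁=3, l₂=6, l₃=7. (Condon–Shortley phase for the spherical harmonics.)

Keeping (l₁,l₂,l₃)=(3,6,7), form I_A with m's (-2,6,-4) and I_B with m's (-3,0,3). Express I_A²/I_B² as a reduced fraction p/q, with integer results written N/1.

242/1575

Shared (l₁,l₂,l₃)=(3,6,7): N and (l;000)² cancel in I_A²/I_B².
A: Δ = 2!·4!·10!/17! = 1/2042040; Racah Σ t=2..2: t=2:+1/43545600 = 1/43545600; ⇒ 3j(3 6 7; -2 6 -4)² = 11/3094, sgn -1
B: Δ = 2!·4!·10!/17! = 1/2042040; Racah Σ t=2..2: t=2:+1/829440 = 1/829440; ⇒ 3j(3 6 7; -3 0 3)² = 225/9724, sgn +1
I_A²/I_B² = (11/3094)/(225/9724) = 242/1575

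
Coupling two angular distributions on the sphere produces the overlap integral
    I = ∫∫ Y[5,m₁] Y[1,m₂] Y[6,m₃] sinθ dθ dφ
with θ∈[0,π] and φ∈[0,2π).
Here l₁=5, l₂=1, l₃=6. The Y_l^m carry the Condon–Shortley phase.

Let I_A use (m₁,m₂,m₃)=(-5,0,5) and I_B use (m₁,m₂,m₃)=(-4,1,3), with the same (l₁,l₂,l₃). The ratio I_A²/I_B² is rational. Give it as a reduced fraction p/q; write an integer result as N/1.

l's match ⇒ only the (l;m) 3-j factors differ between A and B.
A: triangle coeff Δ(5,1,6) = 1/858; Σ_t [0,0]: t=0:+1/3628800 = 1/3628800; (3j)²=1/78 [(5 1 6; -5 0 5)], sign=-1
B: triangle coeff Δ(5,1,6) = 1/858; Σ_t [0,0]: t=0:+1/725760 = 1/725760; (3j)²=1/286 [(5 1 6; -4 1 3)], sign=-1
I_A²/I_B² = (1/78)/(1/286) = 11/3

11/3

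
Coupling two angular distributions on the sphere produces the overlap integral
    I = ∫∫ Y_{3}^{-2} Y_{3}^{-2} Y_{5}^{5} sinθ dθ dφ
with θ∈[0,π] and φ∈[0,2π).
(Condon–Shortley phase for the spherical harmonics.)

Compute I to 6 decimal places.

0.000000

Σmᵢ = 1 ≠ 0, so the φ-integral vanishes; I = 0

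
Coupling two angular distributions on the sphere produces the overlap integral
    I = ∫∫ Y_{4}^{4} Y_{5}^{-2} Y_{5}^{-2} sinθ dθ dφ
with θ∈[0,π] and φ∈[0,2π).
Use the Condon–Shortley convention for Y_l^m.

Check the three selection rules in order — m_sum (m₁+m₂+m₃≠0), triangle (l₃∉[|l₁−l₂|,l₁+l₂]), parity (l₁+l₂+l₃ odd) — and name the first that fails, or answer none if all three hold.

none

Σmᵢ = 0  ✓
l₃∈[|l₁−l₂|,l₁+l₂]=[1,9], have l₃=5  ✓
Σlᵢ = 14 ⇒ even  ✓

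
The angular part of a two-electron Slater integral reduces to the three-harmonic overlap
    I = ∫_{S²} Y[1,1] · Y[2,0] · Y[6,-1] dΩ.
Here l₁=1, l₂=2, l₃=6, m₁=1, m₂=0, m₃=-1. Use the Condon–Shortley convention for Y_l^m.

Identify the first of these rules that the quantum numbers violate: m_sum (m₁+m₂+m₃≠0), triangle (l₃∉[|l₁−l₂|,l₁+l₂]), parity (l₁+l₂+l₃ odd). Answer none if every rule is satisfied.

m₁+m₂+m₃ = 1 + 0 − 1 = 0  ✓
triangle: |1−2|=1 ≤ l₃=6 ≤ 1+2=3  ✗
parity: l₁+l₂+l₃ = 9 is odd

triangle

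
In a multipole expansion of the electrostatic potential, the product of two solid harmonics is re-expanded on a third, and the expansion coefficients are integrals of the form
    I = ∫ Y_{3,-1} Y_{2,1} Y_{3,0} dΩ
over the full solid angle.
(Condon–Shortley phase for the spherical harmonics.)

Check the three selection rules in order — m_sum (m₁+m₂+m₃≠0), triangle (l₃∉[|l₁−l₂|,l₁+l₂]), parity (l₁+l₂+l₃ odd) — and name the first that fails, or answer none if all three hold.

Σmᵢ = 0  ✓
l₃∈[|l₁−l₂|,l₁+l₂]=[1,5], have l₃=3  ✓
Σlᵢ = 8 ⇒ even  ✓

none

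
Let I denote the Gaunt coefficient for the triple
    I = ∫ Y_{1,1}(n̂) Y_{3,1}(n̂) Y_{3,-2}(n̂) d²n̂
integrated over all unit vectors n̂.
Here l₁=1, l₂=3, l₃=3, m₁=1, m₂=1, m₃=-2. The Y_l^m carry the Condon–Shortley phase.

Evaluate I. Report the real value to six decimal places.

0.000000

Σlᵢ=7 odd — θ-integrand is odd under cosθ→−cosθ; I=0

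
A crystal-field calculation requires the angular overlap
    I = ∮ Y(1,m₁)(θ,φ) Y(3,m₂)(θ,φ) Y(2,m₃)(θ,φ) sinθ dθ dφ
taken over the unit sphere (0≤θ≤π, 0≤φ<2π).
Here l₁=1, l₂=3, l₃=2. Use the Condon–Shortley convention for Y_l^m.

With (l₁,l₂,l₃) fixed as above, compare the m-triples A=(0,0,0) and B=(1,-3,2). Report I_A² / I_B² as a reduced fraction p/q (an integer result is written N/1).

Shared (l₁,l₂,l₃)=(1,3,2): N and (l;000)² cancel in I_A²/I_B².
A: Δ = 2!·0!·4!/7! = 1/105; Racah Σ t=1..1: t=1:−1/4 = -1/4; ⇒ 3j(1 3 2; 0 0 0)² = 3/35, sgn -1
B: Δ = 2!·0!·4!/7! = 1/105; Racah Σ t=0..0: t=0:+1/48 = 1/48; ⇒ 3j(1 3 2; 1 -3 2)² = 1/7, sgn +1
I_A²/I_B² = (3/35)/(1/7) = 3/5

3/5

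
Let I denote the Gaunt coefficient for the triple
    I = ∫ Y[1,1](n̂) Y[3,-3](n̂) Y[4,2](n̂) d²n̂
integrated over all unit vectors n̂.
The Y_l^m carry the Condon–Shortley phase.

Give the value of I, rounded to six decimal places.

m-sum 0 ✓  L=8 even ✓  2≤4≤4 ✓
Π(2lᵢ+1) = 3×7×9 = 189
triangle coeff Δ(1,3,4) = 1/252
Σ_t [0,0]: t=0:+1/36 = 1/36
(3j)²=4/63 [(1 3 4; 0 0 0)], sign=+1
Σ_t [0,0]: t=0:+1/1440 = 1/1440
(3j)²=1/252 [(1 3 4; 1 -3 2)], sign=+1
⇒ 4πI² = 1/21
I = (+1)√(1/21/(4π)) = 0.06155813

0.061558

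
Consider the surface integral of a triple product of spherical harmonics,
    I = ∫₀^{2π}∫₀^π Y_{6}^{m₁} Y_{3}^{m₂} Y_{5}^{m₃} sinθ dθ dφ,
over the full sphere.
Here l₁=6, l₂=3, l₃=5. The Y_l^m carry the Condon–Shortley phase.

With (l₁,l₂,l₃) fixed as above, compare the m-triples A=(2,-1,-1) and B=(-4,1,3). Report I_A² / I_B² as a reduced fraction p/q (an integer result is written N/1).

Same 6,3,5: normalisation and zero-m 3j drop out of the ratio.
A: Δ: 4! 8! 2! / 15! → 1/675675; sum: t=0:+1/27648 t=1:−1/4320 t=2:+1/11520 = -1/9216; 3j²(6 3 5; 2 -1 -1) = Δ·Π!·Σ² = 2/143  (sign -1)
B: Δ: 4! 8! 2! / 15! → 1/675675; sum: t=2:+1/322560 t=3:−1/30240 t=4:+1/69120 = -1/64512; 3j²(6 3 5; -4 1 3) = Δ·Π!·Σ² = 10/1001  (sign -1)
I_A²/I_B² = (2/143)/(10/1001) = 7/5

7/5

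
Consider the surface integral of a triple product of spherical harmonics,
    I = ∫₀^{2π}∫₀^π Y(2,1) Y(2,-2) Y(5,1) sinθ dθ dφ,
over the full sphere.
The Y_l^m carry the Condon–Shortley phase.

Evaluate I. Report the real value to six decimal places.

0.000000

l₃=5 ∉ [0,4] — triangle fails ⇒ I = 0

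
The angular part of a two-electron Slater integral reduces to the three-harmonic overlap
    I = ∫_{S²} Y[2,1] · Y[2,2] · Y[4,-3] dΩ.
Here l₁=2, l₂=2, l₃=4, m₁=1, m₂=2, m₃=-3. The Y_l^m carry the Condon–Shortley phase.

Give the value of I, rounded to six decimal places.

m-sum 0 ✓  L=8 even ✓  0≤4≤4 ✓
Π(2lᵢ+1) = 5×5×9 = 225
triangle coeff Δ(2,2,4) = 1/630
Σ_t [0,0]: t=0:+1/16 = 1/16
(3j)²=2/35 [(2 2 4; 0 0 0)], sign=+1
Σ_t [0,0]: t=0:+1/144 = 1/144
(3j)²=1/18 [(2 2 4; 1 2 -3)], sign=-1
⇒ 4πI² = 5/7
I = (-1)√(5/7/(4π)) = -0.23841361

-0.238414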